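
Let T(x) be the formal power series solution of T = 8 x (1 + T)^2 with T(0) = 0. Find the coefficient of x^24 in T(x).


Apply the Lagrange inversion formula: if T = 8 x * phi(T) with phi(t) = (1 + t)^2, then [x^n] T = 8^n * (1/n) [t^(n-1)] phi(t)^n = 8^n * (1/n) [t^(n-1)] (1 + t)^(2n) = 8^n * (1/n) C(2n, n-1).
Using the identity C(2n, n-1) = C(2n, n) * n / (n+1), the unscaled factor equals C(2n, n) / (n+1) = C_n, the n-th Catalan number.
For n = 24: C_24 = C(48, 24) / 25 = 32247603683100/25 = 1289904147324.
With the 8^24 = 4722366482869645213696 factor, the coefficient is 4722366482869645213696 * 1289904147324 = 6091400111437406562014936646549504.

6091400111437406562014936646549504


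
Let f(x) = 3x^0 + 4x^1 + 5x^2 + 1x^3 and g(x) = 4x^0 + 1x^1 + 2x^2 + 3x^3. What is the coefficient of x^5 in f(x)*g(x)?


Cauchy product at x^5:
5*3 + 1*2
= 17

17


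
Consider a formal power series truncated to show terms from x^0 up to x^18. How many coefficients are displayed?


From x^0 to x^18 inclusive, the count is 18 - 0 + 1 = 19.

19


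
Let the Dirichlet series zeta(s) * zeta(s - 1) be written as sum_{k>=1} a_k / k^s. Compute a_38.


Convolution gives a_k = sum_{d | k} d * 1 = sum_{d | k} d = sigma(k), the sum of positive divisors of k.
For k = 38, the divisors are 1, 2, 19, 38, so
sigma(38) = 1 + 2 + 19 + 38 = 60.

60


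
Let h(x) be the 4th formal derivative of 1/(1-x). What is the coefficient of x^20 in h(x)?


Differentiating 4 times: d^4/dx^4 [1/(1-x)] = 4!/(1-x)^5.
The expansion 1/(1-x)^5 = sum_{k>=0} C(k+4, 4) x^k, so the coefficient of x^n in 4!/(1-x)^5 is 4! * C(n+4, 4).
For n = 20: 24 * C(24, 4) = 24 * 10626 = 255024

255024


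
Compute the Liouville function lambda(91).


The Liouville function is lambda(k) = (-1)^Omega(k), where Omega(k) counts the prime factors of k with multiplicity.
Factoring: 91 = 7 * 13, so Omega(91) = 2.
lambda(91) = (-1)^2 = 1.

1


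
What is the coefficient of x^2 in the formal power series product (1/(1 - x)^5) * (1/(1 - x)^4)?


Combine the factors: (1/(1 - x)^5) * (1/(1 - x)^4) = 1/(1 - x)^9.
Then use 1/(1 - x)^r = sum_{k>=0} C(k + r - 1, r - 1) x^k with r = 9 and k = 2:
C(10, 8) = 45.

45


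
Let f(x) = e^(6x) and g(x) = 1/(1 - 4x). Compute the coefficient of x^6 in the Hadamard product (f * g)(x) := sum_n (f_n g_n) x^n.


Expanding: f_k = 6^k/k! (from e^(6x)) and g_k = 4^k (from 1/(1 - 4x)). So the Hadamard coefficient (f * g)_k = 6^k 4^k / k! = (24)^k / k!.
For k = 6: 24^6/6! = 191102976/720 = 1327104/5.

1327104/5


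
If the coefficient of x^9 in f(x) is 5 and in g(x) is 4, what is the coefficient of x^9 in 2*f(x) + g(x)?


Scalar multiplication scales coefficients: 2 * 5 = 10.
Then add the g coefficient: 10 + 4
= 14

14


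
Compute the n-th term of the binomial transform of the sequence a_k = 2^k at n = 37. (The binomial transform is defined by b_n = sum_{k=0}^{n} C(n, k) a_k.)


With a_k = 2^k, b_n = sum_{k=0}^{n} C(n, k) 2^k = (1 + 2)^n by the binomial theorem.
For n = 37: (1 + 2)^37 = 3^37 = 450283905890997363.

450283905890997363


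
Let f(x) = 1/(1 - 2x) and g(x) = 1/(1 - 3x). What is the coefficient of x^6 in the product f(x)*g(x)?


The coefficient of x^n in f*g is the Cauchy product: sum_{k=0}^{n} a^k * b^(n-k).
With a=2, b=3, n=6:
sum_{k=0}^{6} 2^k * 3^(6-k)
= 2059

2059


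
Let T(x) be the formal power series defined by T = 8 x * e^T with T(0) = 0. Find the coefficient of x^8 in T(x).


Apply the Lagrange inversion formula: if T = 8 x * phi(T) with phi(t) = e^t, then
[x^n] T = 8^n * (1/n) [t^(n-1)] phi(t)^n = 8^n * (1/n) [t^(n-1)] e^(n t) = 8^n * (1/n) * n^(n-1) / (n-1)! = 8^n * n^(n-1) / n!.
When c = 1 this is the Cayley count of rooted labeled trees on n vertices, divided by n!.
For n = 8: 8^8 * 8^7 / 8! = 16777216 * 2097152/40320 = 274877906944/315.

274877906944/315


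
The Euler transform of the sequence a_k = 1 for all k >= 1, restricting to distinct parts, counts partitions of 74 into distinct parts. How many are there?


Partitions of 74 into distinct parts can be computed via generating function.
Product (1+x)(1+x^2)(1+x^3)...
The coefficient of x^74 = 44046

44046


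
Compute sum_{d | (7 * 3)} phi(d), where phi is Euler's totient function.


First, 7 * 3 = 21. One classical identity is sum_{d | n} phi(d) = n (each k in [1, n] has a unique gcd with n, and among the k's with gcd(k, n) = n/d there are phi(d) of them). So the sum equals 21. We also verify directly:
Divisors of 21: 1, 3, 7, 21.
phi values: 1, 2, 6, 12.
Sum = 21.

21


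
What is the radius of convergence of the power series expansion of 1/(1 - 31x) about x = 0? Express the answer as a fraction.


Expanding 1/(1 - 31x) = sum_{k>=0} 31^k x^k, the series converges when |31x| < 1, i.e., |x| < 1/31.
So the radius of convergence is 1/31 = 1/31.

1/31


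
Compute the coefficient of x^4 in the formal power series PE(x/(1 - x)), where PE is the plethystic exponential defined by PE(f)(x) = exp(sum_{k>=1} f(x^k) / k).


For f(x) = x/(1 - x) we have
sum_{k>=1} f(x^k) / k = sum_{k>=1} (1/k) * x^k / (1 - x^k) = sum_{k, m >= 1} x^(k m) / k,
which after exponentiating simplifies to
PE(x/(1 - x)) = prod_{k>=1} 1 / (1 - x^k).
This is the generating function for the partition function p(n), so the coefficient of x^4 is p(4).
Computing p(4) by dynamic programming over parts 1, 2, ..., 4: p(4) = 5.

5


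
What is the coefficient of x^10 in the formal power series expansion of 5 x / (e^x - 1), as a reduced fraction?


The exponential generating function for Bernoulli numbers is
x / (e^x - 1) = sum_{k>=0} B_k x^k / k!.
So the coefficient of x^10 in 5 x / (e^x - 1) is 5 B_10 / 10!.
Computing: B_10 = 5/66, 10! = 3628800, giving
5 * 5/66 / 3628800 = 1/9580032.

1/9580032


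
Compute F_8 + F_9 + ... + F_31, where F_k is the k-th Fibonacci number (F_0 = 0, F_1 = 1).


Use the identity sum_{k=0}^{N} F_k = F_{N+2} - 1 (which follows from F_{k+2} - F_{k+1} = F_k). Then
sum_{k=8}^{31} F_k = (F_{33} - 1) - (F_{9} - 1) = F_{33} - F_{9}.
Computing: F_{33} = 3524578, F_{9} = 34, so
Sum = 3524578 - 34 = 3524544.

3524544


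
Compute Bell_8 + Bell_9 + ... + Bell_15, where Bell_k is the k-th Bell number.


Recall Bell_k counts set partitions of a k-set (with Bell_0 = 1 by convention).
Bell_8 through Bell_15: 4140, 21147, 115975, 678570, 4213597, 27644437, 190899322, 1382958545
Sum = 4140 + 21147 + 115975 + 678570 + 4213597 + 27644437 + 190899322 + 1382958545 = 1606535733.

1606535733


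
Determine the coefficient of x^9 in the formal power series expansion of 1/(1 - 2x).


The geometric series identity gives 1/(1 - c x) = sum_{k>=0} c^k x^k, so the coefficient of x^k is c^k.
Here c = 2 and k = 9.
Computing: 2^9 = 512

512


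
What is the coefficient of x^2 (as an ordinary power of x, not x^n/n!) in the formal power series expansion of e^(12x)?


The exponential series is e^y = sum_{k>=0} y^k / k!. Substituting y = 12x gives
e^(12x) = sum_{k>=0} 12^k x^k / k!.
So the coefficient of x^n is a^n/n! with a = 12, n = 2:
12^2 / 2! = 144/2 = 72

72


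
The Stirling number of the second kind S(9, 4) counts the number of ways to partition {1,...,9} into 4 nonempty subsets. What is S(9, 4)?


Using the explicit formula S(n,k) = (1/k!) sum_{j=0}^{k} (-1)^(k-j) C(k,j) j^n:
S(9, 4) = 7770
Equivalently, S(n,k) is n! times the coefficient of x^n in the EGF (e^x - 1)^k / k!.

7770


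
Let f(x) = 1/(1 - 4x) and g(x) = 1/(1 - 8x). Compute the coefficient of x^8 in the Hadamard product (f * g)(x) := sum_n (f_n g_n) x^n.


f has coefficients f_k = 4^k and g has coefficients g_k = 8^k, so the Hadamard product has coefficient (f*g)_k = 4^k * 8^k = 32^k.
For k = 8: 32^8 = 1099511627776.

1099511627776


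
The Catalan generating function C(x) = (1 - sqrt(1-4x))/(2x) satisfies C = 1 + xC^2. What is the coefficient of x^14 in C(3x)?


Substituting x -> 3x scales the n-th coefficient by 3^n, so [x^14] C(3x) = 3^14 * C_14.
C_14 = C(2*14, 14)/(15) = 40116600/15 = 2674440.
So 3^14 * 2674440 = 4782969 * 2674440 = 12791763612360.

12791763612360


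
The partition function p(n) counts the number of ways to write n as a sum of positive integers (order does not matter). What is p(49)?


Using the generating function prod_{k>=1} 1/(1-x^k), we compute p(49).
By dynamic programming over parts 1 through 49:
p(49) = 173525

173525


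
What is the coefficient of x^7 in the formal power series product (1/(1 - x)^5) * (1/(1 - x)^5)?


Combine the factors: (1/(1 - x)^5) * (1/(1 - x)^5) = 1/(1 - x)^10.
Then use 1/(1 - x)^r = sum_{k>=0} C(k + r - 1, r - 1) x^k with r = 10 and k = 7:
C(16, 9) = 11440.

11440


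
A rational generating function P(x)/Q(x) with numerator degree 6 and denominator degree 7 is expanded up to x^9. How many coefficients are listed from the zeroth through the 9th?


Expanding up to x^9 gives the coefficients for x^0, x^1, ..., x^9.
That is 9 + 1 = 10 coefficients in total.

10


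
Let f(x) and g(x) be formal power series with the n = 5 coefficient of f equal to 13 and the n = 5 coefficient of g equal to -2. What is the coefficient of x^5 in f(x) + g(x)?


Addition of formal power series is termwise.
The coefficient of x^5 in f + g = 13 + -2
= 11

11


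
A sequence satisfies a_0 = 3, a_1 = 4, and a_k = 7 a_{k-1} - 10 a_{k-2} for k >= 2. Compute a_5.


The characteristic equation is t^2 - 7 t + 10 = 0, with roots r_1 = 5 and r_2 = 2 (so c_1 = r_1 + r_2, c_2 = -r_1 r_2 as required).
One can use the closed form a_n = A r_1^n + B r_2^n, but direct iteration is more reliable:
a_0 = 3, a_1 = 4, a_2 = -2, a_3 = -54, a_4 = -358, a_5 = -1966.
So a_5 = -1966.

-1966


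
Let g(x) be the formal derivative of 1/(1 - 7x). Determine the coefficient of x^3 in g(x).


Differentiate termwise: d/dx sum_{k>=0} 7^k x^k = sum_{k>=1} k 7^k x^(k-1) = sum_{j>=0} (j+1) 7^(j+1) x^j.
Equivalently, d/dx [1/(1 - 7x)] = 7/(1 - 7x)^2.
For j = 3: 4 * 7^4 = 4 * 2401 = 9604.

9604


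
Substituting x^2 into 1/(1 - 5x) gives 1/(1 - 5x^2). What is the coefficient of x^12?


The coefficient of x^(2m) in 1/(1 - 5x^2) is 5^m.
With n = 12 = 2*6, the coefficient is 5^6 = 15625.

15625


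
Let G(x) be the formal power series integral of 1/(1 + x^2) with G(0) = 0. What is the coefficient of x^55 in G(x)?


1/(1 + x^2) = sum_{j>=0} (-1)^j x^(2j). Integrating termwise with G(0) = 0:
G(x) = sum_{j>=0} (-1)^j x^(2j+1) / (2j+1) = arctan(x).
Only odd powers are nonzero. For x^55 write 55 = 2*27 + 1, giving
(-1)^27 / 55 = -1/55 = -1/55.

-1/55


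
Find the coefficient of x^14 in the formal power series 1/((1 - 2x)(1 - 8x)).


By partial fractions or Cauchy convolution:
The coefficient equals sum_{k=0}^{14} 2^k * 8^(14-k).
= 5864062009344

5864062009344


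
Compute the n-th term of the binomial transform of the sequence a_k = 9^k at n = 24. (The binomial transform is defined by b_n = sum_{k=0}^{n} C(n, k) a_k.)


With a_k = 9^k, b_n = sum_{k=0}^{n} C(n, k) 9^k = (1 + 9)^n by the binomial theorem.
For n = 24: (1 + 9)^24 = 10^24 = 1000000000000000000000000.

1000000000000000000000000


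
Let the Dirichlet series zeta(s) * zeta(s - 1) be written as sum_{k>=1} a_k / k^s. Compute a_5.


Convolution gives a_k = sum_{d | k} d * 1 = sum_{d | k} d = sigma(k), the sum of positive divisors of k.
For k = 5, the divisors are 1, 5, so
sigma(5) = 1 + 5 = 6.

6


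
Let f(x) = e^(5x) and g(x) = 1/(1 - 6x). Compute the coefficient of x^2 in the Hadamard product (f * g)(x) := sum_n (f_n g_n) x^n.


Expanding: f_k = 5^k/k! (from e^(5x)) and g_k = 6^k (from 1/(1 - 6x)). So the Hadamard coefficient (f * g)_k = 5^k 6^k / k! = (30)^k / k!.
For k = 2: 30^2/2! = 900/2 = 450.

450


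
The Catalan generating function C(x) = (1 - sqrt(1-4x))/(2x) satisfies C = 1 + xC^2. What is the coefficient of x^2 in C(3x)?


Substituting x -> 3x scales the n-th coefficient by 3^n, so [x^2] C(3x) = 3^2 * C_2.
C_2 = C(2*2, 2)/(3) = 6/3 = 2.
So 3^2 * 2 = 9 * 2 = 18.

18


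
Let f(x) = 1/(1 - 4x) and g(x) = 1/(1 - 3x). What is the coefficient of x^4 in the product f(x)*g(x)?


The coefficient of x^n in f*g is the Cauchy product: sum_{k=0}^{n} a^k * b^(n-k).
With a=4, b=3, n=4:
sum_{k=0}^{4} 4^k * 3^(4-k)
= 781

781


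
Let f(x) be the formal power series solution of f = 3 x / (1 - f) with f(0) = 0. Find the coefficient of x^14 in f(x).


Apply Lagrange inversion: f = 3 x * phi(f) with phi(t) = 1/(1 - t), so
[x^n] f = 3^n * (1/n) [t^(n-1)] phi(t)^n = 3^n * (1/n) [t^(n-1)] (1 - t)^(-n) = 3^n * (1/n) C(2n - 2, n - 1) = 3^n * C_{n-1}.
For n = 14: C_13 = C(26, 13) / 14 = 10400600/14 = 742900.
With the 3^14 = 4782969 factor, the coefficient is 4782969 * 742900 = 3553267670100.

3553267670100


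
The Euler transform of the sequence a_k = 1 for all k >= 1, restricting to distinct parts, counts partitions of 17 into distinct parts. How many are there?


Partitions of 17 into distinct parts can be computed via generating function.
Product (1+x)(1+x^2)(1+x^3)...
The coefficient of x^17 = 38

38


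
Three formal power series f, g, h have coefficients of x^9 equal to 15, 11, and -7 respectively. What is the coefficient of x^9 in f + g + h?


Series addition is componentwise:
15 + 11 + -7
= 19

19


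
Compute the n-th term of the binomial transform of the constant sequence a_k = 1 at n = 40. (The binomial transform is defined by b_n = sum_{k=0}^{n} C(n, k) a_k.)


With a_k = 1 for all k, b_n = sum_{k=0}^{n} C(n, k) = 2^n by the binomial theorem.
For n = 40: 2^40 = 1099511627776.

1099511627776


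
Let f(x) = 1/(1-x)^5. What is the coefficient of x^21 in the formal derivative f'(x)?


Differentiate: d/dx [ 1/(1-x)^r ] = r / (1-x)^(r+1).
Here r = 5, so f'(x) = 5 / (1-x)^6.
The expansion of 1/(1-x)^(r+1) has coefficient of x^n equal to C(n+r, r).
So the coefficient of x^21 in f'(x) is
5 * C(26, 5) = 5 * 65780 = 328900

328900


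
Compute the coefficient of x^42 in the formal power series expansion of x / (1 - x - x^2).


Let f(x) = sum_{k>=0} a_k x^k. Multiplying f(x) * (1 - x - x^2) = x and matching coefficients gives a_0 = 0, a_1 = 1, and a_k = a_{k-1} + a_{k-2} for k >= 2. These are the Fibonacci numbers F_k.
Iterating from F_0 = 0, F_1 = 1:
F_0=0, F_1=1, F_2=1, F_3=2, F_4=3, F_5=5, F_6=8, F_7=13, F_8=21, F_9=34, ...
F_42 = 267914296.

267914296


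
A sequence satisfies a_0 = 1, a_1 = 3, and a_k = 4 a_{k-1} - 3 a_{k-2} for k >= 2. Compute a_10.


The characteristic equation is t^2 - 4 t + 3 = 0, with roots r_1 = 3 and r_2 = 1 (so c_1 = r_1 + r_2, c_2 = -r_1 r_2 as required).
One can use the closed form a_n = A r_1^n + B r_2^n, but direct iteration is more reliable:
a_0 = 1, a_1 = 3, a_2 = 9, a_3 = 27, a_4 = 81, a_5 = 243, a_6 = 729, a_7 = 2187, a_8 = 6561, a_9 = 19683, a_10 = 59049.
So a_10 = 59049.

59049


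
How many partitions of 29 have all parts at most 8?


Using the generating function (1-x)^(-1)(1-x^2)^(-1)...(1-x^8)^(-1),
the coefficient of x^29 counts these restricted partitions.
Result = 2104

2104


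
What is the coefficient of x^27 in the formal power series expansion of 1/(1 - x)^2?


The negative binomial / multiset identity is
1/(1 - x)^r = sum_{k>=0} C(k + r - 1, r - 1) x^k.
Here r = 2 and k = 27, so the coefficient is
C(27 + 1, 1) = C(28, 1)
= 28

28


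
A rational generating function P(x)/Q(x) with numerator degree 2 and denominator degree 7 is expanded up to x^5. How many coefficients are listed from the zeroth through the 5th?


Expanding up to x^5 gives the coefficients for x^0, x^1, ..., x^5.
That is 5 + 1 = 6 coefficients in total.

6


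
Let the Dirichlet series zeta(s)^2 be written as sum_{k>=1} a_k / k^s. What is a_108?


The Dirichlet convolution of the constant function 1 with itself gives (1 * 1)(k) = sum_{d | k} 1 = d(k), the number of positive divisors of k.
Since zeta(s) = sum_{k>=1} 1/k^s, we have zeta(s)^2 = sum_{k>=1} d(k)/k^s, so a_k = d(k).
For k = 108: the divisors are 1, 2, 3, 4, 6, 9, 12, 18, 27, 36, 54, 108.
Count = 12.

12


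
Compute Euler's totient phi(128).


phi(n) counts integers in [1, n] coprime to n. Using the multiplicative formula phi(n) = n * prod_{p | n} (1 - 1/p):
128 = 2^7, so
phi(128) = 128 * (1 - 1/2) = 64.

64


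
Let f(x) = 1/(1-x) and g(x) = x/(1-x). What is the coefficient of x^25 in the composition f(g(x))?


First simplify the composition: f(g(x)) = 1/(1 - x/(1-x)) = (1-x)/((1-x) - x) = (1-x)/(1-2x).
Now extract the coefficient. Write (1-x)/(1-2x) = 1/(1-2x) - x/(1-2x).
The coefficient of x^n in 1/(1-2x) is 2^n, and in x/(1-2x) is 2^(n-1) (for n >= 1).
So the coefficient of x^25 is 2^25 - 2^24 = 33554432 - 16777216 = 16777216.

16777216


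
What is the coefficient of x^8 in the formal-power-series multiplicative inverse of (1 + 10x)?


The inverse is 1/(1 + 10x). Apply the geometric identity 1/(1 - y) = sum_{k>=0} y^k with y = -10x:
1/(1 + 10x) = sum_{k>=0} (-10)^k x^k.
So the coefficient of x^8 is (-10)^8 = 100000000.

100000000


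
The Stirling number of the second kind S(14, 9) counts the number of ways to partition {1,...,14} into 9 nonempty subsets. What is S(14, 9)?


Using the explicit formula S(n,k) = (1/k!) sum_{j=0}^{k} (-1)^(k-j) C(k,j) j^n:
S(14, 9) = 5135130
Equivalently, S(n,k) is n! times the coefficient of x^n in the EGF (e^x - 1)^k / k!.

5135130


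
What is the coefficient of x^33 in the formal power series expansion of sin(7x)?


The Maclaurin series is sin(t) = sum_{k>=0} (-1)^k t^(2k+1) / (2k+1)!, so substituting t = 7x, only odd powers of x are nonzero, with coefficient of x^(2k+1) equal to (-1)^k 7^(2k+1) / (2k+1)!.
Write 33 = 2*16 + 1, giving the coefficient (-1)^16 * 7^33 / 33! = 7730993719707444524137094407/8683317618811886495518194401280000000 = 3219905755813179726837607/3616542115290248436284129280000000.

3219905755813179726837607/3616542115290248436284129280000000


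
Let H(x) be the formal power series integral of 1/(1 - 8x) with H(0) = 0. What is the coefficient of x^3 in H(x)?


1/(1 - 8x) = sum_{k>=0} 8^k x^k. Integrating termwise with H(0) = 0:
H(x) = sum_{k>=0} 8^k x^(k+1) / (k+1) = sum_{m>=1} 8^(m-1) x^m / m.
For m = 3: 8^2/3 = 64/3 = 64/3.

64/3


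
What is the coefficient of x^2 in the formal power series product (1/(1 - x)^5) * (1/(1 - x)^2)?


Combine the factors: (1/(1 - x)^5) * (1/(1 - x)^2) = 1/(1 - x)^7.
Then use 1/(1 - x)^r = sum_{k>=0} C(k + r - 1, r - 1) x^k with r = 7 and k = 2:
C(8, 6) = 28.

28


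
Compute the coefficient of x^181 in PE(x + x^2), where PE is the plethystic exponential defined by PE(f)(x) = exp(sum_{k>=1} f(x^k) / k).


With f(x) = x + x^2, the exponent is sum_{k>=1} (x^k + x^(2k)) / k = -ln(1 - x) - ln(1 - x^2). Exponentiating:
PE(x + x^2) = 1 / ((1 - x)(1 - x^2)).
This is the generating function for partitions of n into parts of size 1 or 2. The number of 2's can be any j in 0..90, and the rest are 1's, so
[x^181] = floor(181/2) + 1 = 91.

91


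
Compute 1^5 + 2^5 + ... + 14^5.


This power sum has a closed form given by Faulhaber's formula
sum_{k=1}^{m} k^p = (1 / (p + 1)) * sum_{j=0}^{p} C(p + 1, j) B_j m^(p + 1 - j),
but for small m direct computation is fastest:
1 + 32 + 243 + 1024 + 3125 + 7776 + 16807 + 32768 + 59049 + 100000 + 161051 + 248832 + 371293 + 537824 = 1539825.

1539825


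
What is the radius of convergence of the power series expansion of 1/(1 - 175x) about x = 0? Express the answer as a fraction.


Expanding 1/(1 - 175x) = sum_{k>=0} 175^k x^k, the series converges when |175x| < 1, i.e., |x| < 1/175.
So the radius of convergence is 1/175 = 1/175.

1/175


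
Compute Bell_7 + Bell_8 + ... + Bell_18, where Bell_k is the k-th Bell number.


Recall Bell_k counts set partitions of a k-set (with Bell_0 = 1 by convention).
Bell_7 through Bell_18: 877, 4140, 21147, 115975, 678570, 4213597, 27644437, 190899322, 1382958545, 10480142147, 82864869804, 682076806159
Sum = 877 + 4140 + 21147 + 115975 + 678570 + 4213597 + 27644437 + 190899322 + 1382958545 + 10480142147 + 82864869804 + 682076806159 = 777028354720.

777028354720


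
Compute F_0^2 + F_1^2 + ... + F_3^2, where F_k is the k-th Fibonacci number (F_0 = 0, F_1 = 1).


There is a standard identity sum_{k=0}^{N} F_k^2 = F_N * F_{N+1} (proved inductively from the telescoping relation F_k^2 = F_k F_{k+1} - F_{k-1} F_k). Then
sum_{k=0}^{3} F_k^2 = F_3 F_4 - F_0 F_0.
Computing: F_3 = 2, F_4 = 3.
Sum = 2 * 3 = 6.

6


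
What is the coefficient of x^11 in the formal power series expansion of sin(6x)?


The Maclaurin series is sin(t) = sum_{k>=0} (-1)^k t^(2k+1) / (2k+1)!, so substituting t = 6x, only odd powers of x are nonzero, with coefficient of x^(2k+1) equal to (-1)^k 6^(2k+1) / (2k+1)!.
Write 11 = 2*5 + 1, giving the coefficient (-1)^5 * 6^11 / 11! = -362797056/39916800 = -17496/1925.

-17496/1925


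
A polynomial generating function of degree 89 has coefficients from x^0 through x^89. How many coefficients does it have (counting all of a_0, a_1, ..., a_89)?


A polynomial of degree 89 takes the form a_0 + a_1 x + ... + a_89 x^89.
The number of coefficients is 89 + 1 = 90.

90


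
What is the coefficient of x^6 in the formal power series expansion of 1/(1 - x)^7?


The expansion 1/(1 - x)^r = sum_{k>=0} C(k + r - 1, r - 1) x^k follows from the multiset / negative-binomial theorem (or from repeated differentiation of the geometric series).
For r = 7 and k = 6:
C(12, 6) = 479001600 / (720 * 720) = 924.

924


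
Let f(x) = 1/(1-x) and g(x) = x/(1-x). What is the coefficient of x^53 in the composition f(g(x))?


First simplify the composition: f(g(x)) = 1/(1 - x/(1-x)) = (1-x)/((1-x) - x) = (1-x)/(1-2x).
Now extract the coefficient. Write (1-x)/(1-2x) = 1/(1-2x) - x/(1-2x).
The coefficient of x^n in 1/(1-2x) is 2^n, and in x/(1-2x) is 2^(n-1) (for n >= 1).
So the coefficient of x^53 is 2^53 - 2^52 = 9007199254740992 - 4503599627370496 = 4503599627370496.

4503599627370496


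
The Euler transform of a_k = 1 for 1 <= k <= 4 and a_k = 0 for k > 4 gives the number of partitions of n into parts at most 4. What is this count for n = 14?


Partitions of 14 into parts at most 4:
Using generating function (1-x)^(-1)(1-x^2)^(-1)...(1-x^4)^(-1),
the coefficient of x^14 = 47

47


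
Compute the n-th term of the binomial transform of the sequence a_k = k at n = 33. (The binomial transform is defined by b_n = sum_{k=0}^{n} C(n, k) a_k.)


With a_k = k, b_n = sum_{k=0}^{n} C(n, k) k. Using k * C(n, k) = n * C(n-1, k-1) gives b_n = n * sum_{k>=1} C(n-1, k-1) = n * 2^(n-1).
For n = 33: 33 * 2^32 = 33 * 4294967296 = 141733920768.

141733920768


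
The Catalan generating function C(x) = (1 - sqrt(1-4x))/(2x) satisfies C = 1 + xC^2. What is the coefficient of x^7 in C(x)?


Substituting x -> x scales the n-th coefficient by 1, so [x^7] C(x) = C_7.
C_7 = C(2*7, 7)/(8) = 3432/8 = 429.
= 429.

429


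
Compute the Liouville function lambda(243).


The Liouville function is lambda(k) = (-1)^Omega(k), where Omega(k) counts the prime factors of k with multiplicity.
Factoring: 243 = 3 * 3 * 3 * 3 * 3, so Omega(243) = 5.
lambda(243) = (-1)^5 = -1.

-1


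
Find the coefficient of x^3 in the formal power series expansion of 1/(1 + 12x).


Write 1/(1 + c x) = 1/(1 - (-c) x) and apply the geometric-series identity
1/(1 - y) = sum_{k>=0} y^k to get 1/(1 + c x) = sum_{k>=0} (-c)^k x^k.
So the coefficient of x^k is (-c)^k = (-1)^k * c^k.
Here c = 12 and k = 3:
(-12)^3 = -1 * 1728 = -1728

-1728


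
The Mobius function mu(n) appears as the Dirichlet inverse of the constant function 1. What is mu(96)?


96 has a squared prime factor, so mu(96) = 0.
Factorization reveals a repeated prime.

0


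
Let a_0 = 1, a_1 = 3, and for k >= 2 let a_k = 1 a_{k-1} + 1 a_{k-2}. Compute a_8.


Iterating the recurrence forward:
a_0 = 1
a_1 = 3
a_2 = 1*3 + 1*1 = 4
a_3 = 1*4 + 1*3 = 7
a_4 = 1*7 + 1*4 = 11
a_5 = 1*11 + 1*7 = 18
a_6 = 1*18 + 1*11 = 29
a_7 = 1*29 + 1*18 = 47
a_8 = 1*47 + 1*29 = 76
So a_8 = 76.

76


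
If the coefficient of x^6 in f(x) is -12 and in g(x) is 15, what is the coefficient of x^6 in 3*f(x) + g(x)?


Scalar multiplication scales coefficients: 3 * -12 = -36.
Then add the g coefficient: -36 + 15
= -21

-21


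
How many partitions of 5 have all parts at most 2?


Using the generating function (1-x)^(-1)(1-x^2)^(-1),
the coefficient of x^5 counts these restricted partitions.
Result = 3

3


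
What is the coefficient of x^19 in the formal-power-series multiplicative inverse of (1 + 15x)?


The inverse is 1/(1 + 15x). Apply the geometric identity 1/(1 - y) = sum_{k>=0} y^k with y = -15x:
1/(1 + 15x) = sum_{k>=0} (-15)^k x^k.
So the coefficient of x^19 is (-15)^19 = -22168378200531005859375.

-22168378200531005859375


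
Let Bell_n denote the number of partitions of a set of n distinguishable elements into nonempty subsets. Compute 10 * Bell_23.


Bell_23 can be computed from the Bell triangle or from Dobinski's identity Bell_n = (1/e) * sum_{k>=0} k^n / k!.
Computing Bell_23 = 44152005855084346.
Then 10 * 44152005855084346 = 441520058550843460.

441520058550843460


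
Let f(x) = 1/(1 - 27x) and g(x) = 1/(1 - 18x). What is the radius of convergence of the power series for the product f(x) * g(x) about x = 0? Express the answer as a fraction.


The radius of 1/(1 - 27x) is 1/27 (nearest singularity at x = 1/27), and the radius of 1/(1 - 18x) is 1/18.
The product f(x)*g(x) = 1/((1 - 27x)(1 - 18x)) has singularities at both 1/27 and 1/18, so its radius of convergence is the distance to the nearest one:
min(1/27, 1/18) = 1/27.

1/27


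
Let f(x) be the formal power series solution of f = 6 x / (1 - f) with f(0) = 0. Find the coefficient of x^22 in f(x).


Apply Lagrange inversion: f = 6 x * phi(f) with phi(t) = 1/(1 - t), so
[x^n] f = 6^n * (1/n) [t^(n-1)] phi(t)^n = 6^n * (1/n) [t^(n-1)] (1 - t)^(-n) = 6^n * (1/n) C(2n - 2, n - 1) = 6^n * C_{n-1}.
For n = 22: C_21 = C(42, 21) / 22 = 538257874440/22 = 24466267020.
With the 6^22 = 131621703842267136 factor, the coefficient is 131621703842267136 * 24466267020 = 3220291751832267711546654720.

3220291751832267711546654720


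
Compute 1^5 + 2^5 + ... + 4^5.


This power sum has a closed form given by Faulhaber's formula
sum_{k=1}^{m} k^p = (1 / (p + 1)) * sum_{j=0}^{p} C(p + 1, j) B_j m^(p + 1 - j),
but for small m direct computation is fastest:
1 + 32 + 243 + 1024 = 1300.

1300


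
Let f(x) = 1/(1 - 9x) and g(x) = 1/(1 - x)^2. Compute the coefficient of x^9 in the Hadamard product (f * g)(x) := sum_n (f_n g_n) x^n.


f has coefficients f_k = 9^k. For g = 1/(1 - x)^2 the coefficient is g_k = C(k + 1, 1) = k + 1. The Hadamard coefficient is (f * g)_k = 9^k * (k + 1).
For k = 9: 9^9 * 10 = 387420489 * 10 = 3874204890.

3874204890


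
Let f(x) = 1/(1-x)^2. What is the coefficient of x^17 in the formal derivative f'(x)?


Differentiate: d/dx [ 1/(1-x)^r ] = r / (1-x)^(r+1).
Here r = 2, so f'(x) = 2 / (1-x)^3.
The expansion of 1/(1-x)^(r+1) has coefficient of x^n equal to C(n+r, r).
So the coefficient of x^17 in f'(x) is
2 * C(19, 2) = 2 * 171 = 342

342


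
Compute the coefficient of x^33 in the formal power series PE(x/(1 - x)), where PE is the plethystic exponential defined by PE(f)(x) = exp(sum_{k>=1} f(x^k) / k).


For f(x) = x/(1 - x) we have
sum_{k>=1} f(x^k) / k = sum_{k>=1} (1/k) * x^k / (1 - x^k) = sum_{k, m >= 1} x^(k m) / k,
which after exponentiating simplifies to
PE(x/(1 - x)) = prod_{k>=1} 1 / (1 - x^k).
This is the generating function for the partition function p(n), so the coefficient of x^33 is p(33).
Computing p(33) by dynamic programming over parts 1, 2, ..., 33: p(33) = 10143.

10143


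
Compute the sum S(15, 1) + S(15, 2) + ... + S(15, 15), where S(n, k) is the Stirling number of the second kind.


By definition, S(n, k) counts partitions of an n-set into exactly k nonempty blocks.
Computing row n = 15 for k = 1..15:
S(15, k): 1, 16383, 2375101, 42355950, 210766920, 420693273, 408741333, 216627840, 67128490, 12662650, 1479478, 106470, 4550, 105, 1
Sum = 1382958545. (This equals Bell_15 since the sum runs over all k.)

1382958545


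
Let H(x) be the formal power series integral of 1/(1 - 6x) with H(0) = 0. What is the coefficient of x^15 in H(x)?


1/(1 - 6x) = sum_{k>=0} 6^k x^k. Integrating termwise with H(0) = 0:
H(x) = sum_{k>=0} 6^k x^(k+1) / (k+1) = sum_{m>=1} 6^(m-1) x^m / m.
For m = 15: 6^14/15 = 78364164096/15 = 26121388032/5.

26121388032/5


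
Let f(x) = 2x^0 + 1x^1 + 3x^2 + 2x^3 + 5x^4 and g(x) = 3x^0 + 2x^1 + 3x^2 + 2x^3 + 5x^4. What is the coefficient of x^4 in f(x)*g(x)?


Cauchy product at x^4:
2*5 + 1*2 + 3*3 + 2*2 + 5*3
= 40

40


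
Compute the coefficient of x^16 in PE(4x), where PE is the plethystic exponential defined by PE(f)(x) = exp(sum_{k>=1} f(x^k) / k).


With f(x) = 4x, the exponent is sum_{k>=1} 4 x^k / k = 4 * (-ln(1 - x)). Exponentiating:
PE(4x) = exp(-4 ln(1 - x)) = 1/(1 - x)^4.
By the negative binomial expansion, [x^n] 1/(1 - x)^4 = C(n + 3, 3).
For n = 16: C(19, 3) = 969.

969


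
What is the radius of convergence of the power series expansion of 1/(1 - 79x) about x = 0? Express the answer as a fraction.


Expanding 1/(1 - 79x) = sum_{k>=0} 79^k x^k, the series converges when |79x| < 1, i.e., |x| < 1/79.
So the radius of convergence is 1/79 = 1/79.

1/79


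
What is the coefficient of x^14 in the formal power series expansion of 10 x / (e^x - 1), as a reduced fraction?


The exponential generating function for Bernoulli numbers is
x / (e^x - 1) = sum_{k>=0} B_k x^k / k!.
So the coefficient of x^14 in 10 x / (e^x - 1) is 10 B_14 / 14!.
Computing: B_14 = 7/6, 14! = 87178291200, giving
10 * 7/6 / 87178291200 = 1/7472424960.

1/7472424960


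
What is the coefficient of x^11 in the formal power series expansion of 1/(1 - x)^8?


The negative binomial / multiset identity is
1/(1 - x)^r = sum_{k>=0} C(k + r - 1, r - 1) x^k.
Here r = 8 and k = 11, so the coefficient is
C(11 + 7, 7) = C(18, 7)
= 31824

31824


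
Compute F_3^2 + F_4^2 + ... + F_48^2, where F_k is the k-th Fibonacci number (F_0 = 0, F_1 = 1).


There is a standard identity sum_{k=0}^{N} F_k^2 = F_N * F_{N+1} (proved inductively from the telescoping relation F_k^2 = F_k F_{k+1} - F_{k-1} F_k). Then
sum_{k=3}^{48} F_k^2 = F_48 F_49 - F_2 F_3.
Computing: F_48 = 4807526976, F_49 = 7778742049, F_2 = 1, F_3 = 2.
Sum = 4807526976 * 7778742049 - 1 * 2 = 37396512239913013822.

37396512239913013822


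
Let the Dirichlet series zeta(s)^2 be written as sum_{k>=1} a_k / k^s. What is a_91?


The Dirichlet convolution of the constant function 1 with itself gives (1 * 1)(k) = sum_{d | k} 1 = d(k), the number of positive divisors of k.
Since zeta(s) = sum_{k>=1} 1/k^s, we have zeta(s)^2 = sum_{k>=1} d(k)/k^s, so a_k = d(k).
For k = 91: the divisors are 1, 7, 13, 91.
Count = 4.

4


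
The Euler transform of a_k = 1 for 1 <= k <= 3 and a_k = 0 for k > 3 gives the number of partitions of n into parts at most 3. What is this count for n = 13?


Partitions of 13 into parts at most 3:
Using generating function (1-x)^(-1)(1-x^2)^(-1)(1-x^3)^(-1),
the coefficient of x^13 = 21

21


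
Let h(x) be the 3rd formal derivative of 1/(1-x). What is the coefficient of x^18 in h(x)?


Differentiating 3 times: d^3/dx^3 [1/(1-x)] = 3!/(1-x)^4.
The expansion 1/(1-x)^4 = sum_{k>=0} C(k+3, 3) x^k, so the coefficient of x^n in 3!/(1-x)^4 is 3! * C(n+3, 3).
For n = 18: 6 * C(21, 3) = 6 * 1330 = 7980

7980


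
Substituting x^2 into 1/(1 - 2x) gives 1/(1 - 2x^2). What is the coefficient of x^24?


The coefficient of x^(2m) in 1/(1 - 2x^2) is 2^m.
With n = 24 = 2*12, the coefficient is 2^12 = 4096.

4096


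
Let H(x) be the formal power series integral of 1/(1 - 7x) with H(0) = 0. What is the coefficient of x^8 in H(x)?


1/(1 - 7x) = sum_{k>=0} 7^k x^k. Integrating termwise with H(0) = 0:
H(x) = sum_{k>=0} 7^k x^(k+1) / (k+1) = sum_{m>=1} 7^(m-1) x^m / m.
For m = 8: 7^7/8 = 823543/8 = 823543/8.

823543/8


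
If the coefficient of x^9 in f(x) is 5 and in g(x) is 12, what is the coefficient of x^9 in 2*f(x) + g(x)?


Scalar multiplication scales coefficients: 2 * 5 = 10.
Then add the g coefficient: 10 + 12
= 22

22


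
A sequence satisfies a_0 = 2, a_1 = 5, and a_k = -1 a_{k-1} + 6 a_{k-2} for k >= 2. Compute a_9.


The characteristic equation is t^2 + 1 t - 6 = 0, with roots r_1 = 2 and r_2 = -3 (so c_1 = r_1 + r_2, c_2 = -r_1 r_2 as required).
One can use the closed form a_n = A r_1^n + B r_2^n, but direct iteration is more reliable:
a_0 = 2, a_1 = 5, a_2 = 7, a_3 = 23, a_4 = 19, a_5 = 119, a_6 = -5, a_7 = 719, a_8 = -749, a_9 = 5063.
So a_9 = 5063.

5063


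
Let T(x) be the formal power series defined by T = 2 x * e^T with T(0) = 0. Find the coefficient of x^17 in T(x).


Apply the Lagrange inversion formula: if T = 2 x * phi(T) with phi(t) = e^t, then
[x^n] T = 2^n * (1/n) [t^(n-1)] phi(t)^n = 2^n * (1/n) [t^(n-1)] e^(n t) = 2^n * (1/n) * n^(n-1) / (n-1)! = 2^n * n^(n-1) / n!.
When c = 1 this is the Cayley count of rooted labeled trees on n vertices, divided by n!.
For n = 17: 2^17 * 17^16 / 17! = 131072 * 48661191875666868481/355687428096000 = 11449692206039263172/638512875.

11449692206039263172/638512875


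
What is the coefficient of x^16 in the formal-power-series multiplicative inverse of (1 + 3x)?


The inverse is 1/(1 + 3x). Apply the geometric identity 1/(1 - y) = sum_{k>=0} y^k with y = -3x:
1/(1 + 3x) = sum_{k>=0} (-3)^k x^k.
So the coefficient of x^16 is (-3)^16 = 43046721.

43046721


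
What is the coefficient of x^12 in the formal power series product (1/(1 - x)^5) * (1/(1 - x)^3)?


Combine the factors: (1/(1 - x)^5) * (1/(1 - x)^3) = 1/(1 - x)^8.
Then use 1/(1 - x)^r = sum_{k>=0} C(k + r - 1, r - 1) x^k with r = 8 and k = 12:
C(19, 7) = 50388.

50388


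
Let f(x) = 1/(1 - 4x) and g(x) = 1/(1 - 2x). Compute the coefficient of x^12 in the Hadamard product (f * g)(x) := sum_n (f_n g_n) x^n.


f has coefficients f_k = 4^k and g has coefficients g_k = 2^k, so the Hadamard product has coefficient (f*g)_k = 4^k * 2^k = 8^k.
For k = 12: 8^12 = 68719476736.

68719476736


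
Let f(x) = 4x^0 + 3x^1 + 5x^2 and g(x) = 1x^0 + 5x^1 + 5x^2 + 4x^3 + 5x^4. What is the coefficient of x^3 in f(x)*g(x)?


Cauchy product at x^3:
4*4 + 3*5 + 5*5
= 56

56


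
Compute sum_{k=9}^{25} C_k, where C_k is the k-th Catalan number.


C_9 through C_25: 4862, 16796, 58786, 208012, 742900, 2674440, 9694845, 35357670, 129644790, 477638700, 1767263190, 6564120420, 24466267020, 91482563640, 343059613650, 1289904147324, 4861946401452
Sum = 4862 + 16796 + 58786 + 208012 + 742900 + 2674440 + 9694845 + 35357670 + 129644790 + 477638700 + 1767263190 + 6564120420 + 24466267020 + 91482563640 + 343059613650 + 1289904147324 + 4861946401452
= 6619846418497

6619846418497


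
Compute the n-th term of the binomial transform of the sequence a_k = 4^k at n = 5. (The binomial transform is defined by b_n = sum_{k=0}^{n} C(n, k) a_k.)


With a_k = 4^k, b_n = sum_{k=0}^{n} C(n, k) 4^k = (1 + 4)^n by the binomial theorem.
For n = 5: (1 + 4)^5 = 5^5 = 3125.

3125


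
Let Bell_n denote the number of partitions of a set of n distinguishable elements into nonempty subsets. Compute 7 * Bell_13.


Bell_13 can be computed from the Bell triangle or from Dobinski's identity Bell_n = (1/e) * sum_{k>=0} k^n / k!.
Computing Bell_13 = 27644437.
Then 7 * 27644437 = 193511059.

193511059


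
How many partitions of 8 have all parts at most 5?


Using the generating function (1-x)^(-1)(1-x^2)^(-1)...(1-x^5)^(-1),
the coefficient of x^8 counts these restricted partitions.
Result = 18

18


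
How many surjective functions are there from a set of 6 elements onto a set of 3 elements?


By inclusion-exclusion on which target elements are missed, the number of surjections from an n-set onto a k-set is
surj(n, k) = sum_{j=0}^{k} (-1)^j C(k, j) (k - j)^n.
Equivalently surj(n, k) = k! * S(n, k), where S(n, k) is the Stirling number of the second kind.
For n = 6, k = 3:
S(6, 3) = 90, so
surj = 3! * 90 = 6 * 90 = 540.

540


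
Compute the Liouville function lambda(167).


The Liouville function is lambda(k) = (-1)^Omega(k), where Omega(k) counts the prime factors of k with multiplicity.
Factoring: 167 = 167, so Omega(167) = 1.
lambda(167) = (-1)^1 = -1.

-1


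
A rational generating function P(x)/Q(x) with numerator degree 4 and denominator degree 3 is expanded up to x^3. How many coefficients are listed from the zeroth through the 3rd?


Expanding up to x^3 gives the coefficients for x^0, x^1, ..., x^3.
That is 3 + 1 = 4 coefficients in total.

4


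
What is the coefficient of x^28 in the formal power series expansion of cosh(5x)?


The Maclaurin series is cosh(t) = sum_{m>=0} t^(2m) / (2m)!, so substituting t = 5x, only even powers of x are nonzero, with coefficient of x^(2m) equal to 5^(2m) / (2m)!.
For x^28 the coefficient is 5^28/28! = 37252902984619140625/304888344611713860501504000000 = 2384185791015625/19512854055149687072096256.

2384185791015625/19512854055149687072096256


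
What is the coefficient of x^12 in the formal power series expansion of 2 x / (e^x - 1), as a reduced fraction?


The exponential generating function for Bernoulli numbers is
x / (e^x - 1) = sum_{k>=0} B_k x^k / k!.
So the coefficient of x^12 in 2 x / (e^x - 1) is 2 B_12 / 12!.
Computing: B_12 = -691/2730, 12! = 479001600, giving
2 * -691/2730 / 479001600 = -691/653837184000.

-691/653837184000


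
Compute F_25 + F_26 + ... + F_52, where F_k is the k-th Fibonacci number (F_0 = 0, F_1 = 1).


Use the identity sum_{k=0}^{N} F_k = F_{N+2} - 1 (which follows from F_{k+2} - F_{k+1} = F_k). Then
sum_{k=25}^{52} F_k = (F_{54} - 1) - (F_{26} - 1) = F_{54} - F_{26}.
Computing: F_{54} = 86267571272, F_{26} = 121393, so
Sum = 86267571272 - 121393 = 86267449879.

86267449879


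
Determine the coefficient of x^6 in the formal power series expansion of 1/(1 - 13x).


The geometric series identity gives 1/(1 - c x) = sum_{k>=0} c^k x^k, so the coefficient of x^k is c^k.
Here c = 13 and k = 6.
Computing: 13^6 = 4826809

4826809


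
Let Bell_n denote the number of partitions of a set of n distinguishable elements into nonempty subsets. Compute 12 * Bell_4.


Bell_4 can be computed from the Bell triangle or from Dobinski's identity Bell_n = (1/e) * sum_{k>=0} k^n / k!.
Computing Bell_4 = 15.
Then 12 * 15 = 180.

180


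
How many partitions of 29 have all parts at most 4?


Using the generating function (1-x)^(-1)(1-x^2)^(-1)...(1-x^4)^(-1),
the coefficient of x^29 counts these restricted partitions.
Result = 270

270


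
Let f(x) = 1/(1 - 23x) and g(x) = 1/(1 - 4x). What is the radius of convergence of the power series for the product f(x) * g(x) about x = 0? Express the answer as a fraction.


The radius of 1/(1 - 23x) is 1/23 (nearest singularity at x = 1/23), and the radius of 1/(1 - 4x) is 1/4.
The product f(x)*g(x) = 1/((1 - 23x)(1 - 4x)) has singularities at both 1/23 and 1/4, so its radius of convergence is the distance to the nearest one:
min(1/23, 1/4) = 1/23.

1/23


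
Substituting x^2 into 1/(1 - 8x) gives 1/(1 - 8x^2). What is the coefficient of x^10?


The coefficient of x^(2m) in 1/(1 - 8x^2) is 8^m.
With n = 10 = 2*5, the coefficient is 8^5 = 32768.

32768


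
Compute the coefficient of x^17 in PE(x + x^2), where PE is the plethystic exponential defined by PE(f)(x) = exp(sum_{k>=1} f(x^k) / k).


With f(x) = x + x^2, the exponent is sum_{k>=1} (x^k + x^(2k)) / k = -ln(1 - x) - ln(1 - x^2). Exponentiating:
PE(x + x^2) = 1 / ((1 - x)(1 - x^2)).
This is the generating function for partitions of n into parts of size 1 or 2. The number of 2's can be any j in 0..8, and the rest are 1's, so
[x^17] = floor(17/2) + 1 = 9.

9


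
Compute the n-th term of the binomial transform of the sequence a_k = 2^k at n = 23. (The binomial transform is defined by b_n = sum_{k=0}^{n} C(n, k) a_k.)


With a_k = 2^k, b_n = sum_{k=0}^{n} C(n, k) 2^k = (1 + 2)^n by the binomial theorem.
For n = 23: (1 + 2)^23 = 3^23 = 94143178827.

94143178827
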